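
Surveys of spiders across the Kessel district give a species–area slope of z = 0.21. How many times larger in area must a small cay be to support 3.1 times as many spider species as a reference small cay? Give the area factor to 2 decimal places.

218.68

(A₂/A₁)^0.21 = 3.1, so A₂/A₁ = 3.1^(1/0.21) = 3.1^4.762
ln(A₂/A₁) = ln 3.1 / 0.21 = 1.1314 / 0.21 = 5.3876
A₂/A₁ = e^5.3876 ≈ 218.7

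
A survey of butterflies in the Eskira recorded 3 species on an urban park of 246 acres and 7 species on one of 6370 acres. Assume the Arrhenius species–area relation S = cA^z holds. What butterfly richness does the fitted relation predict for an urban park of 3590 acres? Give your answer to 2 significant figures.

6.0

z = ln(7/3) / ln(6370/246) = 0.8473 / 3.2540 = 0.2604
c = 3 / 246^0.2604 = 3 / 4.193 = 0.7154
S₃ = 0.7154 × 3590^0.2604 = 0.7154 × 8.427 ≈ 6.029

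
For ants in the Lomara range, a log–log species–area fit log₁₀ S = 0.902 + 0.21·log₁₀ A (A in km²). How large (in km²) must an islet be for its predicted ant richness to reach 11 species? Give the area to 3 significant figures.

4.61 km²

11 = 7.98 × A^0.21  ⇒  A^0.21 = 11/7.98 = 1.378
ln A = ln(1.378) / 0.21 = 0.3210 / 0.21 = 1.5284
A = e^1.5284 ≈ 4.611 km²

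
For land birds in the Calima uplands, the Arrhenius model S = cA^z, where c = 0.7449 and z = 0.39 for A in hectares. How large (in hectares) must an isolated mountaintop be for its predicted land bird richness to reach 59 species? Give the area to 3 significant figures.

73900 hectares

59 = 0.7449 × A^0.39  ⇒  A^0.39 = 59/0.7449 = 79.21
ln A = ln(79.21) / 0.39 = 4.3720 / 0.39 = 11.2104
A = e^11.2104 ≈ 73892 hectares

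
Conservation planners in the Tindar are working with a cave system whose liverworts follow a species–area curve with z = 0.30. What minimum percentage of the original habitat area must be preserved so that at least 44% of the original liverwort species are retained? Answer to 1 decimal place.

6.5%

Need (A_new/A_old)^0.3 = 0.44, so A_new/A_old = 0.44^(1/0.3) = 0.44^3.333
ln(A_new/A_old) = ln 0.44 / 0.3 = -0.8210 / 0.3 = -2.7366
A_new/A_old = e^-2.7366 ≈ 0.06479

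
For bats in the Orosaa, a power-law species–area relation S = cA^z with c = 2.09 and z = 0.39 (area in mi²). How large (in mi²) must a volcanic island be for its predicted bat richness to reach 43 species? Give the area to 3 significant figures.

43 = 2.09 × A^0.39  ⇒  A^0.39 = 43/2.09 = 20.57
ln A = ln(20.57) / 0.39 = 3.0240 / 0.39 = 7.7539
A = e^7.7539 ≈ 2331 mi²

2330 mi²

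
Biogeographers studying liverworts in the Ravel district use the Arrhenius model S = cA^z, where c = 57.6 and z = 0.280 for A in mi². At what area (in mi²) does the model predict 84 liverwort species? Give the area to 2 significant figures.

3.8 mi²

84 = 57.6 × A^0.28  ⇒  A^0.28 = 84/57.6 = 1.458
ln A = ln(1.458) / 0.28 = 0.3773 / 0.28 = 1.3475
A = e^1.3475 ≈ 3.848 mi²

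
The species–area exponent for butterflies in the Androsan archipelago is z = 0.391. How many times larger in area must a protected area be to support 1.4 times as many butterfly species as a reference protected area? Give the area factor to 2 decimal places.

2.36

(A₂/A₁)^0.391 = 1.4, so A₂/A₁ = 1.4^(1/0.391) = 1.4^2.558
ln(A₂/A₁) = ln 1.4 / 0.391 = 0.3365 / 0.391 = 0.8605
A₂/A₁ = e^0.8605 ≈ 2.364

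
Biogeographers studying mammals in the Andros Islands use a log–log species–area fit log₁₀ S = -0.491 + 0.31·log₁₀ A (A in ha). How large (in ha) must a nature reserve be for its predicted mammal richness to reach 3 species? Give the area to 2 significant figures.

3 = 0.3228 × A^0.31  ⇒  A^0.31 = 3/0.3228 = 9.292
ln A = ln(9.292) / 0.31 = 2.2292 / 0.31 = 7.1909
A = e^7.1909 ≈ 1327 ha

1300 ha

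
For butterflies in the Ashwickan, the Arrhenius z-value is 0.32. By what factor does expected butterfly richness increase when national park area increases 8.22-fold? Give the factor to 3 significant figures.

S₂/S₁ = (A₂/A₁)^z = 8.22^0.32
ln(S₂/S₁) = 0.32 × ln 8.22 = 0.32 × 2.1066 = 0.6741
S₂/S₁ = e^0.6741 ≈ 1.962

1.96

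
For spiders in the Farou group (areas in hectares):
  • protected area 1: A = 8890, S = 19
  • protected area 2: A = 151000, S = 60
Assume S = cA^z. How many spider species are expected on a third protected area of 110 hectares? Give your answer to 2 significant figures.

z = ln(60/19) / ln(151000/8890) = 1.1499 / 2.8324 = 0.4060
c = 19 / 8890^0.4060 = 19 / 40.11 = 0.4737
S₃ = 0.4737 × 110^0.4060 = 0.4737 × 6.742 ≈ 3.194

3.2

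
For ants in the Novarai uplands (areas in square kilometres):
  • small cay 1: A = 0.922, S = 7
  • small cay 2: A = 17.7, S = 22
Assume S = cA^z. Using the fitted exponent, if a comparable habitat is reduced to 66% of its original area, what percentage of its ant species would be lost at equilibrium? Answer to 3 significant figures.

14.9%

z = ln(22/7) / ln(17.7/0.922) = 1.1451 / 2.9548 = 0.3876
S_new/S_old = (A_new/A_old)^z = 0.66^0.3876 = exp(0.3876 × -0.4155) = 0.8513
Fraction lost = 1 − 0.8513 = 0.1487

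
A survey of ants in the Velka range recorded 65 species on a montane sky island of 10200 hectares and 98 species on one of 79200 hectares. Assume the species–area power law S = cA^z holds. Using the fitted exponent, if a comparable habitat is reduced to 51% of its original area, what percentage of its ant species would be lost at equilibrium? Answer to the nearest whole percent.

13%

z = ln(98/65) / ln(79200/10200) = 0.4106 / 2.0496 = 0.2003
S_new/S_old = (A_new/A_old)^z = 0.51^0.2003 = exp(0.2003 × -0.6733) = 0.8738
Fraction lost = 1 − 0.8738 = 0.1262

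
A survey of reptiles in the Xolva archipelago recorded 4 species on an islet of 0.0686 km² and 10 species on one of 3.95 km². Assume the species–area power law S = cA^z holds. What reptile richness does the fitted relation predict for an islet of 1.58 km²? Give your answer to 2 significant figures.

z = ln(10/4) / ln(3.95/0.0686) = 0.9163 / 4.0532 = 0.2261
c = 4 / 0.0686^0.2261 = 4 / 0.5457 = 7.33
S₃ = 7.33 × 1.58^0.2261 = 7.33 × 1.109 ≈ 8.129

8.1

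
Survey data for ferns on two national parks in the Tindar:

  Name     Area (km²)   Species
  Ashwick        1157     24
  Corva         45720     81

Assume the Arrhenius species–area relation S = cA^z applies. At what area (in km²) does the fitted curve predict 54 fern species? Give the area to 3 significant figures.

13400 km²

z = ln(81/24) / ln(45720/1157) = 1.2164 / 3.6767 = 0.3308
c = 24 / 1157^0.3308 = 24 / 10.31 = 2.327
A = (54/2.327)^(1/0.3308) ⇒ ln A = ln(23.21)/0.3308 = 9.5047
A = e^9.5047 ≈ 13423 km²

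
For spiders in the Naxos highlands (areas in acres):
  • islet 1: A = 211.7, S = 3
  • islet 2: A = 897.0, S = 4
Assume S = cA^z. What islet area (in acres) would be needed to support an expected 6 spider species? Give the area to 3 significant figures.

z = ln(4/3) / ln(897/211.7) = 0.2877 / 1.4439 = 0.1992
c = 3 / 211.7^0.1992 = 3 / 2.907 = 1.032
A = (6/1.032)^(1/0.1992) ⇒ ln A = ln(5.813)/0.1992 = 8.8341
A = e^8.8341 ≈ 6864 acres

6860 acres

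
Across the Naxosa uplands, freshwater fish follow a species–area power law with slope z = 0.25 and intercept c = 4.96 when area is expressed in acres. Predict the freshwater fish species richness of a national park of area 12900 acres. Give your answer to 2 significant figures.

S = 4.96 × 12900^0.25 = 4.96 × 10.66 ≈ 52.86

53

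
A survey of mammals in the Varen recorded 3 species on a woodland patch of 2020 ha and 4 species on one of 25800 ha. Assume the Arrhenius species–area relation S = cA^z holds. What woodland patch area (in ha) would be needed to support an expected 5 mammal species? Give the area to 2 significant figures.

z = ln(4/3) / ln(25800/2020) = 0.2877 / 2.5473 = 0.1129
c = 3 / 2020^0.1129 = 3 / 2.362 = 1.27
A = (5/1.27)^(1/0.1129) ⇒ ln A = ln(3.937)/0.1129 = 12.1340
A = e^12.1340 ≈ 186084 ha

190000 ha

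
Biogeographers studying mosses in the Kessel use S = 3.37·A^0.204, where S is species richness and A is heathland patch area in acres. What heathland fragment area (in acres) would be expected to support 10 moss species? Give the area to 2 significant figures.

210 acres

10 = 3.37 × A^0.204  ⇒  A^0.204 = 10/3.37 = 2.967
ln A = ln(2.967) / 0.204 = 1.0877 / 0.204 = 5.3317
A = e^5.3317 ≈ 206.8 acres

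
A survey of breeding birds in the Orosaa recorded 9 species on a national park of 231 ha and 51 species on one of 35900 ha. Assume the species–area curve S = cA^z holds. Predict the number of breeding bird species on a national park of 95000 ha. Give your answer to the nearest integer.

71

z = ln(51/9) / ln(35900/231) = 1.7346 / 5.0461 = 0.3438
c = 9 / 231^0.3438 = 9 / 6.494 = 1.386
S₃ = 1.386 × 95000^0.3438 = 1.386 × 51.42 ≈ 71.26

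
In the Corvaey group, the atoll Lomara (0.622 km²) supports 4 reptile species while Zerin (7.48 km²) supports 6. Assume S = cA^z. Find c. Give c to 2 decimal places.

z = ln(S₂/S₁) / ln(A₂/A₁) = ln(6/4) / ln(7.48/0.622) = 0.4055 / 2.4870 = 0.1630
c = S₁ / A₁^z = 4 / 0.622^0.1630 = 4 / 0.9255 = 4.322

4.32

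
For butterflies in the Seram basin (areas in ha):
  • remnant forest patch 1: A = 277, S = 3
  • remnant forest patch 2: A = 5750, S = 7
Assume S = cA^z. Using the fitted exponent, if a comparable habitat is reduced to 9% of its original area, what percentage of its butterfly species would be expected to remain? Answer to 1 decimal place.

z = ln(7/3) / ln(5750/277) = 0.8473 / 3.0329 = 0.2794
S_new/S_old = (A_new/A_old)^z = 0.09^0.2794 = exp(0.2794 × -2.4079) = 0.5103

51.0%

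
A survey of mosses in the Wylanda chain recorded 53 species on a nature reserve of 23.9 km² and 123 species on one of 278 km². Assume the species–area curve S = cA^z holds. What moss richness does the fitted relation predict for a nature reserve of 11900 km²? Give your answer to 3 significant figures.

z = ln(123/53) / ln(278/23.9) = 0.8419 / 2.4537 = 0.3431
c = 53 / 23.9^0.3431 = 53 / 2.971 = 17.84
S₃ = 17.84 × 11900^0.3431 = 17.84 × 25.02 ≈ 446.4

446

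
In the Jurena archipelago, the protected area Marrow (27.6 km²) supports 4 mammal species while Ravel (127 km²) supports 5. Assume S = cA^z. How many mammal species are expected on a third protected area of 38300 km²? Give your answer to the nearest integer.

12

z = ln(5/4) / ln(127/27.6) = 0.2231 / 1.5264 = 0.1462
c = 4 / 27.6^0.1462 = 4 / 1.624 = 2.463
S₃ = 2.463 × 38300^0.1462 = 2.463 × 4.678 ≈ 11.52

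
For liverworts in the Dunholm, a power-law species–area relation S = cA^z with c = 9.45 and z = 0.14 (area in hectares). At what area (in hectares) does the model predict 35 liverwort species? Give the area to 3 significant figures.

35 = 9.45 × A^0.14  ⇒  A^0.14 = 35/9.45 = 3.704
ln A = ln(3.704) / 0.14 = 1.3093 / 0.14 = 9.3524
A = e^9.3524 ≈ 11526 hectares

11500 hectares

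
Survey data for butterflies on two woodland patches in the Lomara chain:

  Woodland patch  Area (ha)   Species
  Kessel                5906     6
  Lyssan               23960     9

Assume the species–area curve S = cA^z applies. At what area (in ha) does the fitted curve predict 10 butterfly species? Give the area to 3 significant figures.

34500 ha

z = ln(9/6) / ln(23960/5906) = 0.4055 / 1.4004 = 0.2895
c = 6 / 5906^0.2895 = 6 / 12.36 = 0.4856
A = (10/0.4856)^(1/0.2895) ⇒ ln A = ln(20.59)/0.2895 = 10.4480
A = e^10.4480 ≈ 34477 ha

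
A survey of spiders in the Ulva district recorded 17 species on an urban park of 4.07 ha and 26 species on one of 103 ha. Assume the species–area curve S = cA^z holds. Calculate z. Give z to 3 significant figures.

0.131

Taking logs: ln S = ln c + z ln A, so z = (ln S₂ − ln S₁)/(ln A₂ − ln A₁).
z = ln(26/17) / ln(103/4.07) = ln(1.529) / ln(25.31) = 0.4249 / 3.2311 = 0.1315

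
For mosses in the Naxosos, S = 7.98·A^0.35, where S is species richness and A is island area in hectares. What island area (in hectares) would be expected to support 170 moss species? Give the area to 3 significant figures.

170 = 7.98 × A^0.35  ⇒  A^0.35 = 170/7.98 = 21.3
ln A = ln(21.3) / 0.35 = 3.0589 / 0.35 = 8.7396
A = e^8.7396 ≈ 6245 hectares

6250 hectares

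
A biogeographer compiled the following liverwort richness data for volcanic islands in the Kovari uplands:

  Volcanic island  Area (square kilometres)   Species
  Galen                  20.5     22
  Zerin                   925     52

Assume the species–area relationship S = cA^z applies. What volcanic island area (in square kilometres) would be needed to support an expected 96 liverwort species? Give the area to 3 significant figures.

z = ln(52/22) / ln(925/20.5) = 0.8602 / 3.8094 = 0.2258
c = 22 / 20.5^0.2258 = 22 / 1.978 = 11.12
A = (96/11.12)^(1/0.2258) ⇒ ln A = ln(8.631)/0.2258 = 9.5449
A = e^9.5449 ≈ 13973 square kilometres

14000 square kilometres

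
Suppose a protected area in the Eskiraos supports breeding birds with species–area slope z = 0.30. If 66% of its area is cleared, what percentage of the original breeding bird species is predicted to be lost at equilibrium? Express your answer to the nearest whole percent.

28%

S_new/S_old = (A_new/A_old)^z = 0.34^0.3
= exp(0.3 × ln 0.34) = exp(0.3 × -1.0788) = exp(-0.3236) ≈ 0.7235
Fraction lost = 1 − 0.7235 = 0.2765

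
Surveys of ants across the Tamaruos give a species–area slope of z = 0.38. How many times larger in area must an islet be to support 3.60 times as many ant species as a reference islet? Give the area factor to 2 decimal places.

(A₂/A₁)^0.38 = 3.6, so A₂/A₁ = 3.6^(1/0.38) = 3.6^2.632
ln(A₂/A₁) = ln 3.6 / 0.38 = 1.2809 / 0.38 = 3.3709
A₂/A₁ = e^3.3709 ≈ 29.1

29.10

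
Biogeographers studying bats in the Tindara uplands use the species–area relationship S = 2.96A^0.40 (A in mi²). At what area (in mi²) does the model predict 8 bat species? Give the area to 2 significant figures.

8 = 2.96 × A^0.4  ⇒  A^0.4 = 8/2.96 = 2.703
ln A = ln(2.703) / 0.4 = 0.9943 / 0.4 = 2.4856
A = e^2.4856 ≈ 12.01 mi²

12 mi²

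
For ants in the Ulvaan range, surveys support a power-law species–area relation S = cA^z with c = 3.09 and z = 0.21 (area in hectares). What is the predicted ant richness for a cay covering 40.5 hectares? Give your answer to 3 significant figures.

6.72

S = 3.09 × 40.5^0.21 = 3.09 × 2.176 ≈ 6.722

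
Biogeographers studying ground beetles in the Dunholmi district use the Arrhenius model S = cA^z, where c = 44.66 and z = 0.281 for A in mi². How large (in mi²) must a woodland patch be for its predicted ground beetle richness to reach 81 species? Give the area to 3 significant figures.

81 = 44.66 × A^0.281  ⇒  A^0.281 = 81/44.66 = 1.814
ln A = ln(1.814) / 0.281 = 0.5954 / 0.281 = 2.1188
A = e^2.1188 ≈ 8.321 mi²

8.32 mi²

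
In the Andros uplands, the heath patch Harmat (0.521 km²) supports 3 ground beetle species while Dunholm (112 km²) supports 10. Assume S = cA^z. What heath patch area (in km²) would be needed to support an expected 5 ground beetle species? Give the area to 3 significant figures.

5.09 km²

z = ln(10/3) / ln(112/0.521) = 1.2040 / 5.3705 = 0.2242
c = 3 / 0.521^0.2242 = 3 / 0.864 = 3.472
A = (5/3.472)^(1/0.2242) ⇒ ln A = ln(1.44)/0.2242 = 1.6266
A = e^1.6266 ≈ 5.087 km²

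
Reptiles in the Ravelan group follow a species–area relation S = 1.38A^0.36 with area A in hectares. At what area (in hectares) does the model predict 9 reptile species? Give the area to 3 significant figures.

9 = 1.38 × A^0.36  ⇒  A^0.36 = 9/1.38 = 6.522
ln A = ln(6.522) / 0.36 = 1.8751 / 0.36 = 5.2087
A = e^5.2087 ≈ 182.9 hectares

183 hectares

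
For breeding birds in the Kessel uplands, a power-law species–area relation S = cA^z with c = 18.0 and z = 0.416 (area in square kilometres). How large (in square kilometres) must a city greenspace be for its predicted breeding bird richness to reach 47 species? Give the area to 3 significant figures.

47 = 18 × A^0.416  ⇒  A^0.416 = 47/18 = 2.611
ln A = ln(2.611) / 0.416 = 0.9598 / 0.416 = 2.3072
A = e^2.3072 ≈ 10.05 square kilometres

10.0 square kilometres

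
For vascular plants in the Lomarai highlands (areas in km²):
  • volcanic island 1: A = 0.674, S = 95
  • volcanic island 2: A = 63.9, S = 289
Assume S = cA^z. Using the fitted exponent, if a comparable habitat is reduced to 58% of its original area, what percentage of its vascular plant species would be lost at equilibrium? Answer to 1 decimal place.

12.5%

z = ln(289/95) / ln(63.9/0.674) = 1.1125 / 4.5518 = 0.2444
S_new/S_old = (A_new/A_old)^z = 0.58^0.2444 = exp(0.2444 × -0.5447) = 0.8753
Fraction lost = 1 − 0.8753 = 0.1247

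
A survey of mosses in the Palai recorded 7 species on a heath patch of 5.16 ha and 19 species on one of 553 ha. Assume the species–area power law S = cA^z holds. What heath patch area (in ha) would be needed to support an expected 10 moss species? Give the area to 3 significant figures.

27.4 ha

z = ln(19/7) / ln(553/5.16) = 0.9985 / 4.6744 = 0.2136
c = 7 / 5.16^0.2136 = 7 / 1.42 = 4.93
A = (10/4.93)^(1/0.2136) ⇒ ln A = ln(2.028)/0.2136 = 3.3106
A = e^3.3106 ≈ 27.4 ha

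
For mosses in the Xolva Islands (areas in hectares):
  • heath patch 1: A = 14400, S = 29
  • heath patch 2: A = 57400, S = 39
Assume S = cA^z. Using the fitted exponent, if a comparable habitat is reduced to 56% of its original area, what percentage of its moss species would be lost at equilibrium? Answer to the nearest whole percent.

12%

z = ln(39/29) / ln(57400/14400) = 0.2963 / 1.3828 = 0.2142
S_new/S_old = (A_new/A_old)^z = 0.56^0.2142 = exp(0.2142 × -0.5798) = 0.8832
Fraction lost = 1 − 0.8832 = 0.1168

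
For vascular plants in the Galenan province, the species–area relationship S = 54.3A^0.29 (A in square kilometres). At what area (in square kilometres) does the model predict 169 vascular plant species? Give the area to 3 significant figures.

50.2 square kilometres

169 = 54.3 × A^0.29  ⇒  A^0.29 = 169/54.3 = 3.112
ln A = ln(3.112) / 0.29 = 1.1354 / 0.29 = 3.9151
A = e^3.9151 ≈ 50.15 square kilometres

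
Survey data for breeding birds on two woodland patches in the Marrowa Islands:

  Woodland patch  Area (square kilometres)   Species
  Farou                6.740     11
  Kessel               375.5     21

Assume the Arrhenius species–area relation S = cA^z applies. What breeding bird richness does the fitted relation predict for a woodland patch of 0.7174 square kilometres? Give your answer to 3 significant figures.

7.67

z = ln(21/11) / ln(375.5/6.74) = 0.6466 / 4.0202 = 0.1608
c = 11 / 6.74^0.1608 = 11 / 1.359 = 8.093
S₃ = 8.093 × 0.7174^0.1608 = 8.093 × 0.948 ≈ 7.672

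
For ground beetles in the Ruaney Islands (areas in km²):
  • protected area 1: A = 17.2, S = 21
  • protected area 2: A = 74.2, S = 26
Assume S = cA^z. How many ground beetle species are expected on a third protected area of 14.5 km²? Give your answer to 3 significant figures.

z = ln(26/21) / ln(74.2/17.2) = 0.2136 / 1.4619 = 0.1461
c = 21 / 17.2^0.1461 = 21 / 1.515 = 13.86
S₃ = 13.86 × 14.5^0.1461 = 13.86 × 1.478 ≈ 20.48

20.5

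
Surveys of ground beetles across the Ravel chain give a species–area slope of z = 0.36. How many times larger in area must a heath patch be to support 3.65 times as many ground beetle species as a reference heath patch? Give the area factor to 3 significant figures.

36.5

(A₂/A₁)^0.36 = 3.65, so A₂/A₁ = 3.65^(1/0.36) = 3.65^2.778
ln(A₂/A₁) = ln 3.65 / 0.36 = 1.2947 / 0.36 = 3.5965
A₂/A₁ = e^3.5965 ≈ 36.47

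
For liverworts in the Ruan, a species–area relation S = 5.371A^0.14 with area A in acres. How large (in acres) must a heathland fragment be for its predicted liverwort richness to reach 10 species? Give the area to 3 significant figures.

84.8 acres

10 = 5.371 × A^0.14  ⇒  A^0.14 = 10/5.371 = 1.862
ln A = ln(1.862) / 0.14 = 0.6216 / 0.14 = 4.4398
A = e^4.4398 ≈ 84.76 acres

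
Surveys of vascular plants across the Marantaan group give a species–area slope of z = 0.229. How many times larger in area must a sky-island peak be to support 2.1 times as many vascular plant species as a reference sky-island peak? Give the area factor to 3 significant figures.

(A₂/A₁)^0.229 = 2.1, so A₂/A₁ = 2.1^(1/0.229) = 2.1^4.367
ln(A₂/A₁) = ln 2.1 / 0.229 = 0.7419 / 0.229 = 3.2399
A₂/A₁ = e^3.2399 ≈ 25.53

25.5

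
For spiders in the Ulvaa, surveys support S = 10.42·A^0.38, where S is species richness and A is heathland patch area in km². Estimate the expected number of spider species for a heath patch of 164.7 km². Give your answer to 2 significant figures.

72

S = 10.42 × 164.7^0.38 = 10.42 × 6.956 ≈ 72.48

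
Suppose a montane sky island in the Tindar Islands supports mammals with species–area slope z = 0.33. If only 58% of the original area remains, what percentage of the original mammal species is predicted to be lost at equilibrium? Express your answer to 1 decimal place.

S_new/S_old = (A_new/A_old)^z = 0.58^0.33
= exp(0.33 × ln 0.58) = exp(0.33 × -0.5447) = exp(-0.1798) ≈ 0.8355
Fraction lost = 1 − 0.8355 = 0.1645

16.5%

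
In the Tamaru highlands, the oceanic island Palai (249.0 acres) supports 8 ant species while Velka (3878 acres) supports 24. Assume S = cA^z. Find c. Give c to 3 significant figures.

z = ln(S₂/S₁) / ln(A₂/A₁) = ln(24/8) / ln(3878/249) = 1.0986 / 2.7456 = 0.4001
c = S₁ / A₁^z = 8 / 249^0.4001 = 8 / 9.095 = 0.8796

0.880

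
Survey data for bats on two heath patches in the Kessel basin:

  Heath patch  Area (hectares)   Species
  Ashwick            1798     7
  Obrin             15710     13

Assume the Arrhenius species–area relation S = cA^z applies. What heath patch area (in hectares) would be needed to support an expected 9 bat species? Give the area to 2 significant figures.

4300 hectares

z = ln(13/7) / ln(15710/1798) = 0.6190 / 2.1676 = 0.2856
c = 7 / 1798^0.2856 = 7 / 8.502 = 0.8233
A = (9/0.8233)^(1/0.2856) ⇒ ln A = ln(10.93)/0.2856 = 8.3744
A = e^8.3744 ≈ 4335 hectares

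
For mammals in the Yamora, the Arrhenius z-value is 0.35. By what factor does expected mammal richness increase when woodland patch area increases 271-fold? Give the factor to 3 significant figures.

7.10

S₂/S₁ = (A₂/A₁)^z = 271^0.35
ln(S₂/S₁) = 0.35 × ln 271 = 0.35 × 5.6021 = 1.9607
S₂/S₁ = e^1.9607 ≈ 7.105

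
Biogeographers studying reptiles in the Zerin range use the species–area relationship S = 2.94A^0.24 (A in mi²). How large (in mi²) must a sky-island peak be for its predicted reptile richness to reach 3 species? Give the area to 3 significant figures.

1.09 mi²

3 = 2.94 × A^0.24  ⇒  A^0.24 = 3/2.94 = 1.02
ln A = ln(1.02) / 0.24 = 0.0202 / 0.24 = 0.0842
A = e^0.0842 ≈ 1.088 mi²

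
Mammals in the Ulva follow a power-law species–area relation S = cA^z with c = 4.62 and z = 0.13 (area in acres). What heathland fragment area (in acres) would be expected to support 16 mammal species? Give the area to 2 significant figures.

14000 acres

16 = 4.62 × A^0.13  ⇒  A^0.13 = 16/4.62 = 3.463
ln A = ln(3.463) / 0.13 = 1.2422 / 0.13 = 9.5553
A = e^9.5553 ≈ 14120 acres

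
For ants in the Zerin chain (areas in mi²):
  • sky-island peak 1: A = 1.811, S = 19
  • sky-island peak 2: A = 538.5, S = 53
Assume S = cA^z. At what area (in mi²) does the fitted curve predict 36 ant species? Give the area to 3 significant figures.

62.9 mi²

z = ln(53/19) / ln(538.5/1.811) = 1.0259 / 5.6949 = 0.1801
c = 19 / 1.811^0.1801 = 19 / 1.113 = 17.07
A = (36/17.07)^(1/0.1801) ⇒ ln A = ln(2.109)/0.1801 = 4.1417
A = e^4.1417 ≈ 62.91 mi²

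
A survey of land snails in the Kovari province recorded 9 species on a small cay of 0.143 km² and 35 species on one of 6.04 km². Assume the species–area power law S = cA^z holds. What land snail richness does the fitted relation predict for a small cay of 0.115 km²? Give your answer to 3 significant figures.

8.32

z = ln(35/9) / ln(6.04/0.143) = 1.3581 / 3.7433 = 0.3628
c = 9 / 0.143^0.3628 = 9 / 0.4938 = 18.23
S₃ = 18.23 × 0.115^0.3628 = 18.23 × 0.4563 ≈ 8.316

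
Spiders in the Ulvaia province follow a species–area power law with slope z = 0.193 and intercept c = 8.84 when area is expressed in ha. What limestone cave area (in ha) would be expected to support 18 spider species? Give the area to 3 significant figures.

18 = 8.84 × A^0.193  ⇒  A^0.193 = 18/8.84 = 2.036
ln A = ln(2.036) / 0.193 = 0.7111 / 0.193 = 3.6844
A = e^3.6844 ≈ 39.82 ha

39.8 ha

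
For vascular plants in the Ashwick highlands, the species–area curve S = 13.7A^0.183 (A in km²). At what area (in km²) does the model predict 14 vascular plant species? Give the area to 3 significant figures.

1.13 km²

14 = 13.7 × A^0.183  ⇒  A^0.183 = 14/13.7 = 1.022
ln A = ln(1.022) / 0.183 = 0.0217 / 0.183 = 0.1184
A = e^0.1184 ≈ 1.126 km²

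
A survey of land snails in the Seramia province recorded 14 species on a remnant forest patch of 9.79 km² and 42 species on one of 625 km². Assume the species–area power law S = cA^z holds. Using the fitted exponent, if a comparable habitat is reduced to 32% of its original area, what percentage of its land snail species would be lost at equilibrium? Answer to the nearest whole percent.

26%

z = ln(42/14) / ln(625/9.79) = 1.0986 / 4.1564 = 0.2643
S_new/S_old = (A_new/A_old)^z = 0.32^0.2643 = exp(0.2643 × -1.1394) = 0.7399
Fraction lost = 1 − 0.7399 = 0.2601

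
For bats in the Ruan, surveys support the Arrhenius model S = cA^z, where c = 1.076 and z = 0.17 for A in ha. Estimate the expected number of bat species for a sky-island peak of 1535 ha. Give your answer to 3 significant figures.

3.74

S = 1.076 × 1535^0.17
ln S = ln 1.076 + 0.17 × ln 1535 = 0.0733 + 0.17 × 7.3363 = 1.3204
S = e^1.3204 ≈ 3.745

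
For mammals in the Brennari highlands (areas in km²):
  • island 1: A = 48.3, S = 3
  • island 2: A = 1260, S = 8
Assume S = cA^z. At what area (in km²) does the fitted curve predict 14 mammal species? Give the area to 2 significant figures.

8100 km²

z = ln(8/3) / ln(1260/48.3) = 0.9808 / 3.2614 = 0.3007
c = 3 / 48.3^0.3007 = 3 / 3.209 = 0.9348
A = (14/0.9348)^(1/0.3007) ⇒ ln A = ln(14.98)/0.3007 = 8.9997
A = e^8.9997 ≈ 8101 km²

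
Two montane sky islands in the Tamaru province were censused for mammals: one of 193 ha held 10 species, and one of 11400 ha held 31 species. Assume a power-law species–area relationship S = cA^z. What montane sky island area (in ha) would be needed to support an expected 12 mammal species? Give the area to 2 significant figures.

370 ha

z = ln(31/10) / ln(11400/193) = 1.1314 / 4.0787 = 0.2774
c = 10 / 193^0.2774 = 10 / 4.305 = 2.323
A = (12/2.323)^(1/0.2774) ⇒ ln A = ln(5.166)/0.2774 = 5.9200
A = e^5.9200 ≈ 372.4 ha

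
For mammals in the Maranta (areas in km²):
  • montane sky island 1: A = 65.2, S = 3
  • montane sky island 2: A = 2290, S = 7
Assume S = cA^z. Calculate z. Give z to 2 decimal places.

0.24

Taking logs: ln S = ln c + z ln A, so z = (ln S₂ − ln S₁)/(ln A₂ − ln A₁).
z = ln(7/3) / ln(2290/65.2) = ln(2.333) / ln(35.12) = 0.8473 / 3.5588 = 0.2381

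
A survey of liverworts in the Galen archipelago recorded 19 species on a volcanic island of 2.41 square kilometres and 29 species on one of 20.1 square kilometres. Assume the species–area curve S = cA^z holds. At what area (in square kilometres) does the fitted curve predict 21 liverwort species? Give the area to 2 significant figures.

z = ln(29/19) / ln(20.1/2.41) = 0.4229 / 2.1211 = 0.1994
c = 19 / 2.41^0.1994 = 19 / 1.192 = 15.94
A = (21/15.94)^(1/0.1994) ⇒ ln A = ln(1.317)/0.1994 = 1.3817
A = e^1.3817 ≈ 3.981 square kilometres

4.0 square kilometres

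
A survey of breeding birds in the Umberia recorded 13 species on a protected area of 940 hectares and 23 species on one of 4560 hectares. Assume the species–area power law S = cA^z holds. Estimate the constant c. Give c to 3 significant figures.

1.10

z = ln(S₂/S₁) / ln(A₂/A₁) = ln(23/13) / ln(4560/940) = 0.5705 / 1.5792 = 0.3613
c = S₁ / A₁^z = 13 / 940^0.3613 = 13 / 11.86 = 1.096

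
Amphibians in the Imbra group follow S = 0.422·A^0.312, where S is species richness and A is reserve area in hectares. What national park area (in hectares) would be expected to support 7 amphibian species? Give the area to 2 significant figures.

8100 hectares

7 = 0.422 × A^0.312  ⇒  A^0.312 = 7/0.422 = 16.59
ln A = ln(16.59) / 0.312 = 2.8087 / 0.312 = 9.0021
A = e^9.0021 ≈ 8120 hectares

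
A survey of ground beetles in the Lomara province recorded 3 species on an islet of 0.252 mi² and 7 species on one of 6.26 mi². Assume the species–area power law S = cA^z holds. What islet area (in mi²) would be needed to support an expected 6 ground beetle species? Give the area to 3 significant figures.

3.49 mi²

z = ln(7/3) / ln(6.26/0.252) = 0.8473 / 3.2125 = 0.2637
c = 3 / 0.252^0.2637 = 3 / 0.6952 = 4.315
A = (6/4.315)^(1/0.2637) ⇒ ln A = ln(1.39)/0.2637 = 1.2497
A = e^1.2497 ≈ 3.489 mi²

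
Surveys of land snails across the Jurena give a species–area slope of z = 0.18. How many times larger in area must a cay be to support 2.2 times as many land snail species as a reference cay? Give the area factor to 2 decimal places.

79.86

(A₂/A₁)^0.18 = 2.2, so A₂/A₁ = 2.2^(1/0.18) = 2.2^5.556
ln(A₂/A₁) = ln 2.2 / 0.18 = 0.7885 / 0.18 = 4.3803
A₂/A₁ = e^4.3803 ≈ 79.86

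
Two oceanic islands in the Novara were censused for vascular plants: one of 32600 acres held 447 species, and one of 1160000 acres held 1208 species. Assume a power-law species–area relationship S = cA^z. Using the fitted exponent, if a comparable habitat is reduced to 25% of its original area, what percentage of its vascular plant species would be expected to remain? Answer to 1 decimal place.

68.0%

z = ln(1208/447) / ln(1160000/32600) = 0.9942 / 3.5719 = 0.2783
S_new/S_old = (A_new/A_old)^z = 0.25^0.2783 = exp(0.2783 × -1.3863) = 0.6799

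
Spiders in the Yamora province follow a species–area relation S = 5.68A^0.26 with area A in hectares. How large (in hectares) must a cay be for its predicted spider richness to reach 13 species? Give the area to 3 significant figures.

13 = 5.68 × A^0.26  ⇒  A^0.26 = 13/5.68 = 2.289
ln A = ln(2.289) / 0.26 = 0.8280 / 0.26 = 3.1846
A = e^3.1846 ≈ 24.16 hectares

24.2 hectares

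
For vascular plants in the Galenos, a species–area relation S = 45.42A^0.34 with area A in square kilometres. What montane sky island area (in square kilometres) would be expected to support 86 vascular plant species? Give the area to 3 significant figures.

86 = 45.42 × A^0.34  ⇒  A^0.34 = 86/45.42 = 1.893
ln A = ln(1.893) / 0.34 = 0.6384 / 0.34 = 1.8776
A = e^1.8776 ≈ 6.538 square kilometres

6.54 square kilometres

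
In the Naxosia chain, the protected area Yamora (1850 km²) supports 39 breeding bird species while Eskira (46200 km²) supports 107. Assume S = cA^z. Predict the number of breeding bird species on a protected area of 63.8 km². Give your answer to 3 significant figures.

z = ln(107/39) / ln(46200/1850) = 1.0093 / 3.2178 = 0.3137
c = 39 / 1850^0.3137 = 39 / 10.59 = 3.684
S₃ = 3.684 × 63.8^0.3137 = 3.684 × 3.682 ≈ 13.56

13.6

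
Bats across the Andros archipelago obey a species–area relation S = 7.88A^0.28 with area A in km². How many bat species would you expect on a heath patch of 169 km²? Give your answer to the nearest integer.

33 species

S = 7.88 × 169^0.28 = 7.88 × 4.205 ≈ 33.14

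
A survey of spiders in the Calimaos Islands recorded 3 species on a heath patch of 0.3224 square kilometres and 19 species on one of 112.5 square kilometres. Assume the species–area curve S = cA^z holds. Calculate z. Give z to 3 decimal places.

Taking logs: ln S = ln c + z ln A, so z = (ln S₂ − ln S₁)/(ln A₂ − ln A₁).
z = ln(19/3) / ln(112.5/0.3224) = ln(6.333) / ln(348.9) = 1.8458 / 5.8549 = 0.3153

0.315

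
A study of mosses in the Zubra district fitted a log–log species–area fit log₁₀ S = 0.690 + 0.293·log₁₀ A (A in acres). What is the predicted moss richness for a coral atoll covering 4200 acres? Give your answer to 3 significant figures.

56.4

S = 4.898 × 4200^0.293 = 4.898 × 11.52 ≈ 56.44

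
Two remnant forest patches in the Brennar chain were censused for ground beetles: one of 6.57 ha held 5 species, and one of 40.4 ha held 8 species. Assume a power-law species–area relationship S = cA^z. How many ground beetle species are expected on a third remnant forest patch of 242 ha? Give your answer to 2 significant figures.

z = ln(8/5) / ln(40.4/6.57) = 0.4700 / 1.8163 = 0.2588
c = 5 / 6.57^0.2588 = 5 / 1.628 = 3.072
S₃ = 3.072 × 242^0.2588 = 3.072 × 4.139 ≈ 12.71

13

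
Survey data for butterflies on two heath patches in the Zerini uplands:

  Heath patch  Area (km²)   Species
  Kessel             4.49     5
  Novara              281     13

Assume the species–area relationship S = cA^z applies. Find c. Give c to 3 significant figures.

z = ln(S₂/S₁) / ln(A₂/A₁) = ln(13/5) / ln(281/4.49) = 0.9555 / 4.1365 = 0.2310
c = S₁ / A₁^z = 5 / 4.49^0.2310 = 5 / 1.415 = 3.534

3.53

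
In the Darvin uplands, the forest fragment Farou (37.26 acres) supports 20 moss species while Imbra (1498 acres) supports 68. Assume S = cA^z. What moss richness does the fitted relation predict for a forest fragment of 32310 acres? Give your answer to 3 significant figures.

z = ln(68/20) / ln(1498/37.26) = 1.2238 / 3.6940 = 0.3313
c = 20 / 37.26^0.3313 = 20 / 3.315 = 6.032
S₃ = 6.032 × 32310^0.3313 = 6.032 × 31.18 ≈ 188.1

188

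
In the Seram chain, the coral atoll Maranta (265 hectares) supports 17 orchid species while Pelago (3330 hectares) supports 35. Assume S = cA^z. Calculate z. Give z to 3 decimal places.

0.285

Taking logs: ln S = ln c + z ln A, so z = (ln S₂ − ln S₁)/(ln A₂ − ln A₁).
z = ln(35/17) / ln(3330/265) = ln(2.059) / ln(12.57) = 0.7221 / 2.5310 = 0.2853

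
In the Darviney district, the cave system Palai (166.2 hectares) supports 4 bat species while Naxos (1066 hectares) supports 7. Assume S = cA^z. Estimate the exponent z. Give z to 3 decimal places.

Taking logs: ln S = ln c + z ln A, so z = (ln S₂ − ln S₁)/(ln A₂ − ln A₁).
z = ln(7/4) / ln(1066/166.2) = ln(1.75) / ln(6.414) = 0.5596 / 1.8585 = 0.3011

0.301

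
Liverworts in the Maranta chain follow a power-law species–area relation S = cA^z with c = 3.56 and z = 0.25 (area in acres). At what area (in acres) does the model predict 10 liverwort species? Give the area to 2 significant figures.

10 = 3.56 × A^0.25  ⇒  A^0.25 = 10/3.56 = 2.809
ln A = ln(2.809) / 0.25 = 1.0328 / 0.25 = 4.1313
A = e^4.1313 ≈ 62.26 acres

62 acres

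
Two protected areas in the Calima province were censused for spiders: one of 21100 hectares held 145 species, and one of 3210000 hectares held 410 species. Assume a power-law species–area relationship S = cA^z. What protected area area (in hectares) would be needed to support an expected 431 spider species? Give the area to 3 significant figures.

z = ln(410/145) / ln(3210000/21100) = 1.0394 / 5.0248 = 0.2069
c = 145 / 21100^0.2069 = 145 / 7.844 = 18.49
A = (431/18.49)^(1/0.2069) ⇒ ln A = ln(23.31)/0.2069 = 15.2233
A = e^15.2233 ≈ 4086719 hectares

4090000 hectares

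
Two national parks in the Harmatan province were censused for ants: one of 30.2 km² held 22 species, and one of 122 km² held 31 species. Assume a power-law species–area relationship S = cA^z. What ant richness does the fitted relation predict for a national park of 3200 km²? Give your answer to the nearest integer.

69

z = ln(31/22) / ln(122/30.2) = 0.3429 / 1.3962 = 0.2456
c = 22 / 30.2^0.2456 = 22 / 2.31 = 9.525
S₃ = 9.525 × 3200^0.2456 = 9.525 × 7.261 ≈ 69.16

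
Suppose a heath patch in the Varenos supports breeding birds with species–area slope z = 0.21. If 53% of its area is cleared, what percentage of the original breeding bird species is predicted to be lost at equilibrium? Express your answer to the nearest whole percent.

S_new/S_old = (A_new/A_old)^z = 0.47^0.21
= exp(0.21 × ln 0.47) = exp(0.21 × -0.7550) = exp(-0.1586) ≈ 0.8534
Fraction lost = 1 − 0.8534 = 0.1466

15%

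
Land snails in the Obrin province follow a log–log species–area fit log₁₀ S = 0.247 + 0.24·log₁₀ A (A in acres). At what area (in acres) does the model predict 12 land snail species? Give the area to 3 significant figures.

2930 acres

12 = 1.766 × A^0.24  ⇒  A^0.24 = 12/1.766 = 6.795
ln A = ln(6.795) / 0.24 = 1.9162 / 0.24 = 7.9840
A = e^7.9840 ≈ 2934 acres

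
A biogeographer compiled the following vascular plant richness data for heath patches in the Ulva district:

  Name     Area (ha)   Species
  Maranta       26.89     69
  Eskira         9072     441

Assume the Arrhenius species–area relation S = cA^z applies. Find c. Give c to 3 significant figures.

24.2

z = ln(S₂/S₁) / ln(A₂/A₁) = ln(441/69) / ln(9072/26.89) = 1.8549 / 5.8212 = 0.3187
c = S₁ / A₁^z = 69 / 26.89^0.3187 = 69 / 2.855 = 24.17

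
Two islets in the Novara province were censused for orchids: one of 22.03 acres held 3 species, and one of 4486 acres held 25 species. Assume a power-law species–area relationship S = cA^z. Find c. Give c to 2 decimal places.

0.87

z = ln(S₂/S₁) / ln(A₂/A₁) = ln(25/3) / ln(4486/22.03) = 2.1203 / 5.3163 = 0.3988
c = S₁ / A₁^z = 3 / 22.03^0.3988 = 3 / 3.433 = 0.874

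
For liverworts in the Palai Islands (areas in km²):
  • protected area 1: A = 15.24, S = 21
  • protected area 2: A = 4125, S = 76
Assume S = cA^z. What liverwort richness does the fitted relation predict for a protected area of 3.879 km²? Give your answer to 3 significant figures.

z = ln(76/21) / ln(4125/15.24) = 1.2862 / 5.6009 = 0.2296
c = 21 / 15.24^0.2296 = 21 / 1.869 = 11.23
S₃ = 11.23 × 3.879^0.2296 = 11.23 × 1.365 ≈ 15.34

15.3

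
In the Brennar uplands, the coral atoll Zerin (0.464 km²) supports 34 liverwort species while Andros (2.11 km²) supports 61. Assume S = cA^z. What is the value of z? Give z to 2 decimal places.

0.39

Taking logs: ln S = ln c + z ln A, so z = (ln S₂ − ln S₁)/(ln A₂ − ln A₁).
z = ln(61/34) / ln(2.11/0.464) = ln(1.794) / ln(4.547) = 0.5845 / 1.5146 = 0.3859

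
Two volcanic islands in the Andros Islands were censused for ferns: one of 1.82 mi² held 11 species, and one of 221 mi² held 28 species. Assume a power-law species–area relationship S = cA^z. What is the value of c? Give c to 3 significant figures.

z = ln(S₂/S₁) / ln(A₂/A₁) = ln(28/11) / ln(221/1.82) = 0.9343 / 4.7993 = 0.1947
c = S₁ / A₁^z = 11 / 1.82^0.1947 = 11 / 1.124 = 9.79

9.79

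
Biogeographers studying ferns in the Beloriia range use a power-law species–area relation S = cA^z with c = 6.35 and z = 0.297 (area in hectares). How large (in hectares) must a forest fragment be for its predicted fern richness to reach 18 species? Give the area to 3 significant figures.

18 = 6.35 × A^0.297  ⇒  A^0.297 = 18/6.35 = 2.835
ln A = ln(2.835) / 0.297 = 1.0419 / 0.297 = 3.5081
A = e^3.5081 ≈ 33.39 hectares

33.4 hectares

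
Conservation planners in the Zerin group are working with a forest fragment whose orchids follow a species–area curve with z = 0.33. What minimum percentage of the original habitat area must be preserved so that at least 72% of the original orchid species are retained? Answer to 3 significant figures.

37.0%

Need (A_new/A_old)^0.33 = 0.72, so A_new/A_old = 0.72^(1/0.33) = 0.72^3.03
ln(A_new/A_old) = ln 0.72 / 0.33 = -0.3285 / 0.33 = -0.9955
A_new/A_old = e^-0.9955 ≈ 0.3696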